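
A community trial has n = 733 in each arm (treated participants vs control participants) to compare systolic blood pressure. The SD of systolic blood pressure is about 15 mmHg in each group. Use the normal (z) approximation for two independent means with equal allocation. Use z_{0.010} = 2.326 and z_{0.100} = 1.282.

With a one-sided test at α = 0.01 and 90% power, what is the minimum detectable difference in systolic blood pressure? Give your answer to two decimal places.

δ = (z_α + z_β) · √((σ₁²+σ₂²)/n)
  = (2.326 + 1.282) · √(450/733)
  = 3.608 · √0.61392
  = 3.608 · 0.7835
  = 2.8270

Minimum detectable difference ≈ 2.83 mmHg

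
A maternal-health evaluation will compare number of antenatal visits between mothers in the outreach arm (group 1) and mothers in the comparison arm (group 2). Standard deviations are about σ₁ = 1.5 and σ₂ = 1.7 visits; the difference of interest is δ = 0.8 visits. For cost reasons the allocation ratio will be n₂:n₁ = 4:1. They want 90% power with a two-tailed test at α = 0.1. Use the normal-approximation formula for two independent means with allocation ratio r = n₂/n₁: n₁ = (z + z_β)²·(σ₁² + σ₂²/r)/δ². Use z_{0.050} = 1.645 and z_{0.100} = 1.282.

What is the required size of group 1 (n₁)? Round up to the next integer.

n₁ = 40

n₁ = (z_{α/2} + z_β)² · (σ₁² + σ₂²/r) / δ²
   = (1.645 + 1.282)² · (1.5² + 1.7²/4) / 0.8²
   = 8.5673 · (2.25 + 0.7225) / 0.64
   = 8.5673 · 2.9725 / 0.64
   = 39.79
Round up → n₁ = 40; n₂ = r·n₁ = 4 × 40 = 160.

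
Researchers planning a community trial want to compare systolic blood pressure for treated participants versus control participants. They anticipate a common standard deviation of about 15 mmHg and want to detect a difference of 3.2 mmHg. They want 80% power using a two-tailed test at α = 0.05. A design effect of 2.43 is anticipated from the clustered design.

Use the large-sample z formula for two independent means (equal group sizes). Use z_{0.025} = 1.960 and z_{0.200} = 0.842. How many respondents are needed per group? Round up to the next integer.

n = (z_{α/2} + z_β)² · (σ₁² + σ₂²) / δ²
  = (1.960 + 0.842)² · (2·15² = 450) / 3.2²
  = 7.8512 · 450 / 10.24
  = 345.02
Design effect: 2.43 × 345.02 = 838.41.
Round up → n = 839 per group.

n = 839 per group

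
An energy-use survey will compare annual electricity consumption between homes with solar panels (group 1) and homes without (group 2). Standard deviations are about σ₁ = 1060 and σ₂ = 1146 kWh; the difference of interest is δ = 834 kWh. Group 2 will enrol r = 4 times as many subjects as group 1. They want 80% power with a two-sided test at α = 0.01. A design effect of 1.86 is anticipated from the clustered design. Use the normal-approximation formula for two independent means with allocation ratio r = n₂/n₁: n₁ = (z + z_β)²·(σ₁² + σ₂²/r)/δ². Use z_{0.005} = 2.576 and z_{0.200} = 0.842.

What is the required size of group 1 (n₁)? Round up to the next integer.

n₁ = (z_{α/2} + z_β)² · (σ₁² + σ₂²/r) / δ²
   = (2.576 + 0.842)² · (1060² + 1146²/4) / 834²
   = 11.6827 · (1123600 + 328329) / 695556
   = 11.6827 · 1451929 / 695556
   = 24.39
Design effect: 1.86 × 24.39 = 45.36.
Round up → n₁ = 46; n₂ = r·n₁ = 4 × 46 = 184.

n₁ = 46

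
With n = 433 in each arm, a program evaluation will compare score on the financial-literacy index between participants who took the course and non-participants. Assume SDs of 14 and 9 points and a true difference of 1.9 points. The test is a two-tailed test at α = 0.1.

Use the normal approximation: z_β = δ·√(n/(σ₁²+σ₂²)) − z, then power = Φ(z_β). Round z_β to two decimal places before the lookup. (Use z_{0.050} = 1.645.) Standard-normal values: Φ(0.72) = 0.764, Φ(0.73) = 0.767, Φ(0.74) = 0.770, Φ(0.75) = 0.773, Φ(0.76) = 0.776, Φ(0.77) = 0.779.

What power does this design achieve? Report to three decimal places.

z_β = δ·√(n/(σ₁²+σ₂²)) − z_{α/2}
    = 1.9 · √(433/277) − 1.645
    = 1.9 · 1.25027 − 1.645
    = 2.3755 − 1.645 = 0.7305 → 0.73
Power = Φ(0.73) = 0.767.

Power ≈ 0.767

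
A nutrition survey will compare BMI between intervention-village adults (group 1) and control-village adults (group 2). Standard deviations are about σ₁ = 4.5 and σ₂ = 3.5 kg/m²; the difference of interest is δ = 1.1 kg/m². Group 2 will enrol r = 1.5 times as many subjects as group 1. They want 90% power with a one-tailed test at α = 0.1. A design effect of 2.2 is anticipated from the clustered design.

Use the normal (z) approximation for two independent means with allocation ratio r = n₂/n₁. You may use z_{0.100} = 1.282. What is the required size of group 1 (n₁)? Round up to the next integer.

n₁ = (z_α + z_β)² · (σ₁² + σ₂²/r) / δ²
   = (1.282 + 1.282)² · (4.5² + 3.5²/1.5) / 1.1²
   = 6.5741 · (20.25 + 8.1667) / 1.21
   = 6.5741 · 28.4167 / 1.21
   = 154.39
Design effect: 2.2 × 154.39 = 339.66.
Round up → n₁ = 340; n₂ = r·n₁ = 1.5 × 340 = 510.

n₁ = 340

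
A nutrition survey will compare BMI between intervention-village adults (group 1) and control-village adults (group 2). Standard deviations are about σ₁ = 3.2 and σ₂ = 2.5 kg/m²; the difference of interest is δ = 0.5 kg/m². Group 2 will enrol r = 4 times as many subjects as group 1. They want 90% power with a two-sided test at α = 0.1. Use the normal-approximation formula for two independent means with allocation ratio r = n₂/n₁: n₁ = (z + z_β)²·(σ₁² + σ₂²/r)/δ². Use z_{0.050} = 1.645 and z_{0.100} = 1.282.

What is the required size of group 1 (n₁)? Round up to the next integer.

n₁ = (z_{α/2} + z_β)² · (σ₁² + σ₂²/r) / δ²
   = (1.645 + 1.282)² · (3.2² + 2.5²/4) / 0.5²
   = 8.5673 · (10.24 + 1.5625) / 0.25
   = 8.5673 · 11.8025 / 0.25
   = 404.46
Round up → n₁ = 405; n₂ = r·n₁ = 4 × 405 = 1620.

n₁ = 405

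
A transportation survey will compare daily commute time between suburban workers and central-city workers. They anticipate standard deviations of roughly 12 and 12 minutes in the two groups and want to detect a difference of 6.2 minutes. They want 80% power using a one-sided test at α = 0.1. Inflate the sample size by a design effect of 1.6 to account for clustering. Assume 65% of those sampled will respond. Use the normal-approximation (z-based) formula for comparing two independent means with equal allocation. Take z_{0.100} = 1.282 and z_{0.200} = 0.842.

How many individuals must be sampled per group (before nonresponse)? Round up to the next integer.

n = (z_α + z_β)² · (σ₁² + σ₂²) / δ²
  = (1.282 + 0.842)² · (12² + 12² = 288) / 6.2²
  = 4.5114 · 288 / 38.44
  = 33.80
Design effect: 1.6 × 33.80 = 54.08.
Adjust for 65% response: 54.08 / 0.65 = 83.20.
Round up → n = 84 per group.

n = 84 per group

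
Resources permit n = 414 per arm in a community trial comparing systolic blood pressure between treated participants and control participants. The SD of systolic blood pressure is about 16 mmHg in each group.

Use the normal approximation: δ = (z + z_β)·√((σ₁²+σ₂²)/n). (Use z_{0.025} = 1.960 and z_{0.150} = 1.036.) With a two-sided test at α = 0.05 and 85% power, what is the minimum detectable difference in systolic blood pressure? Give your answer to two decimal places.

Minimum detectable difference ≈ 3.33 mmHg

δ = (z_{α/2} + z_β) · √((σ₁²+σ₂²)/n)
  = (1.960 + 1.036) · √(512/414)
  = 2.996 · √1.2367
  = 2.996 · 1.1121
  = 3.3318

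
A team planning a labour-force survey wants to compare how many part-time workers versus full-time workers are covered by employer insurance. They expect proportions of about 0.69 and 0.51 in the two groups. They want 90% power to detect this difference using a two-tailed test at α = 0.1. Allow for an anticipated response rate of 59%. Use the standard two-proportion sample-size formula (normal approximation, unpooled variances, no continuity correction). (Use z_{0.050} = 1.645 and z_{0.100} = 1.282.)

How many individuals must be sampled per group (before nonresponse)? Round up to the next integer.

n = 208 per group

n = (z_{α/2} + z_β)² · [p₁(1−p₁) + p₂(1−p₂)] / (p₁ − p₂)²
  = (1.645 + 1.282)² · (0.69·0.31 + 0.51·0.49) / (0.18)²
  = (2.927)² · (0.2139 + 0.2499) / 0.0324
  = 8.5673 · 0.4638 / 0.0324
  = 122.64
Adjust for 59% response: 122.64 / 0.59 = 207.86.
Round up → n = 208 per group.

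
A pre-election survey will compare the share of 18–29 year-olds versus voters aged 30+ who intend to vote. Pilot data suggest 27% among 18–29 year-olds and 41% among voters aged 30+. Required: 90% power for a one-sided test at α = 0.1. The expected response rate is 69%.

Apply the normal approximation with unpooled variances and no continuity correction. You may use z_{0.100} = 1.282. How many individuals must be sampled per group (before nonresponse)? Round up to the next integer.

n = 214 per group

n = (z_α + z_β)² · [p₁(1−p₁) + p₂(1−p₂)] / (p₁ − p₂)²
  = (1.282 + 1.282)² · (0.27·0.73 + 0.41·0.59) / (-0.14)²
  = (2.564)² · (0.1971 + 0.2419) / 0.0196
  = 6.5741 · 0.4390 / 0.0196
  = 147.25
Adjust for 69% response: 147.25 / 0.69 = 213.40.
Round up → n = 214 per group.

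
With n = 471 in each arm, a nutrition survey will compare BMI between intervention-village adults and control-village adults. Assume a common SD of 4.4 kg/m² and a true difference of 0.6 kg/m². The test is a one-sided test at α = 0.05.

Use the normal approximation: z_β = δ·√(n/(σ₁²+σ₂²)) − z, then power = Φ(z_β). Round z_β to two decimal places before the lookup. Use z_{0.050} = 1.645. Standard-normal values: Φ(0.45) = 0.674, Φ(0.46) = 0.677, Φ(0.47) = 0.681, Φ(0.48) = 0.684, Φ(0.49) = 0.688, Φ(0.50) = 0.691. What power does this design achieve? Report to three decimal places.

Power ≈ 0.674

z_β = δ·√(n/(σ₁²+σ₂²)) − z_α
    = 0.6 · √(471/38.72) − 1.645
    = 0.6 · 3.48773 − 1.645
    = 2.0926 − 1.645 = 0.4476 → 0.45
Power = Φ(0.45) = 0.674.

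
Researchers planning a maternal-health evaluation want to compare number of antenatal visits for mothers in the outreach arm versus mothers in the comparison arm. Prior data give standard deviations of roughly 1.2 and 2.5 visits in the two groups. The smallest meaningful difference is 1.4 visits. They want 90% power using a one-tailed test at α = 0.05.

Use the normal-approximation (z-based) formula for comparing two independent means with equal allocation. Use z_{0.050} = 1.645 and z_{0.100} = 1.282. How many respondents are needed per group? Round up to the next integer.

n = (z_α + z_β)² · (σ₁² + σ₂²) / δ²
  = (1.645 + 1.282)² · (1.2² + 2.5² = 7.69) / 1.4²
  = 8.5673 · 7.69 / 1.96
  = 33.61
Round up → n = 34 per group.

n = 34 per group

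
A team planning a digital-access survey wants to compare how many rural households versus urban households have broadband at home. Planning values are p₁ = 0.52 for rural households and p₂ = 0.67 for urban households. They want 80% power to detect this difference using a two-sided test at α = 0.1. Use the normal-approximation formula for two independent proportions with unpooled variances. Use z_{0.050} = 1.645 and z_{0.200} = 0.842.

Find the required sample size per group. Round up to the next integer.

n = 130 per group

n = (z_{α/2} + z_β)² · [p₁(1−p₁) + p₂(1−p₂)] / (p₁ − p₂)²
  = (1.645 + 0.842)² · (0.52·0.48 + 0.67·0.33) / (-0.15)²
  = (2.487)² · (0.2496 + 0.2211) / 0.0225
  = 6.1852 · 0.4707 / 0.0225
  = 129.39
Round up → n = 130 per group.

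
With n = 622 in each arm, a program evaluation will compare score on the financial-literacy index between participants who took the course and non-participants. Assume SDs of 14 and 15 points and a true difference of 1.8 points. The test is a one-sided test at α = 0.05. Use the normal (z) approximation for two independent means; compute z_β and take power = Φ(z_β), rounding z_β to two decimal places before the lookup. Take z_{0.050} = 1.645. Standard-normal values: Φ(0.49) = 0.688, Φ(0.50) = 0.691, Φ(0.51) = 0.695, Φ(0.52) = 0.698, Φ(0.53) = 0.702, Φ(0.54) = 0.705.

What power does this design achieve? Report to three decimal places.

Power ≈ 0.705

z_β = δ·√(n/(σ₁²+σ₂²)) − z_α
    = 1.8 · √(622/421) − 1.645
    = 1.8 · 1.21550 − 1.645
    = 2.1879 − 1.645 = 0.5429 → 0.54
Power = Φ(0.54) = 0.705.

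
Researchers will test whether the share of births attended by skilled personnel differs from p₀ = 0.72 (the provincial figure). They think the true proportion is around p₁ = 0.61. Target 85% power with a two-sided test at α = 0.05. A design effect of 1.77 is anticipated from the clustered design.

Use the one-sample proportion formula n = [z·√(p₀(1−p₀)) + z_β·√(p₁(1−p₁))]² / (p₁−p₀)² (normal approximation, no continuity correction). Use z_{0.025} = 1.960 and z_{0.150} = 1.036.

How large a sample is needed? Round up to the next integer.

n = 281

n = [z_{α/2}·√(p₀q₀) + z_β·√(p₁q₁)]² / (p₁ − p₀)²
  = [1.960·√(0.72·0.28) + 1.036·√(0.61·0.39)]² / (-0.11)²
  = [1.960·0.4490 + 1.036·0.4877]² / 0.0121
  = [1.3853]² / 0.0121
  = 158.61
Design effect: 1.77 × 158.61 = 280.74.
Round up → n = 281.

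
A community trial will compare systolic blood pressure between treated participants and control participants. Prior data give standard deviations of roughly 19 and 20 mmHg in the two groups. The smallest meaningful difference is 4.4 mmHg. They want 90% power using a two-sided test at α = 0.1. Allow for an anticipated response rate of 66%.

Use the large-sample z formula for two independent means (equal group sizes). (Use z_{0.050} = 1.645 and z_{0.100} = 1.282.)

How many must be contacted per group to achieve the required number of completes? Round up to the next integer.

n = (z_{α/2} + z_β)² · (σ₁² + σ₂²) / δ²
  = (1.645 + 1.282)² · (19² + 20² = 761) / 4.4²
  = 8.5673 · 761 / 19.36
  = 336.76
Adjust for 66% response: 336.76 / 0.66 = 510.25.
Round up → n = 511 per group.

n = 511 per group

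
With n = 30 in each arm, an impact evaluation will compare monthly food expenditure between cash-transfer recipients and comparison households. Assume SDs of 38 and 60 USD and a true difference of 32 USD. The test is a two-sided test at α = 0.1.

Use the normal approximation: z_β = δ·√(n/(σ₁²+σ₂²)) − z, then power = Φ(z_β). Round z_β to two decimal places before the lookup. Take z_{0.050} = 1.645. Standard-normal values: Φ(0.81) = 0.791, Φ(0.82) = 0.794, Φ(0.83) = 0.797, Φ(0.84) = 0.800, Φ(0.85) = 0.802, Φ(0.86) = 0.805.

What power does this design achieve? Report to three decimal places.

z_β = δ·√(n/(σ₁²+σ₂²)) − z_{α/2}
    = 32 · √(30/5044) − 1.645
    = 32 · 0.07712 − 1.645
    = 2.4679 − 1.645 = 0.8229 → 0.82
Power = Φ(0.82) = 0.794.

Power ≈ 0.794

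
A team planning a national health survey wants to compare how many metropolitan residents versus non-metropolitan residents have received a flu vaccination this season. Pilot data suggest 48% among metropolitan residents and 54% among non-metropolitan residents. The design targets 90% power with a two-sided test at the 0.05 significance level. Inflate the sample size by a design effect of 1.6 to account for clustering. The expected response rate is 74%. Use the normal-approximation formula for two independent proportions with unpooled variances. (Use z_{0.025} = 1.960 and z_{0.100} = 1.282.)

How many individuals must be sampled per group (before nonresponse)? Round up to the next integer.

n = (z_{α/2} + z_β)² · [p₁(1−p₁) + p₂(1−p₂)] / (p₁ − p₂)²
  = (1.960 + 1.282)² · (0.48·0.52 + 0.54·0.46) / (-0.06)²
  = (3.242)² · (0.2496 + 0.2484) / 0.0036
  = 10.5106 · 0.4980 / 0.0036
  = 1453.96
Design effect: 1.6 × 1453.96 = 2326.34.
Adjust for 74% response: 2326.34 / 0.74 = 3143.70.
Round up → n = 3144 per group.

n = 3144 per group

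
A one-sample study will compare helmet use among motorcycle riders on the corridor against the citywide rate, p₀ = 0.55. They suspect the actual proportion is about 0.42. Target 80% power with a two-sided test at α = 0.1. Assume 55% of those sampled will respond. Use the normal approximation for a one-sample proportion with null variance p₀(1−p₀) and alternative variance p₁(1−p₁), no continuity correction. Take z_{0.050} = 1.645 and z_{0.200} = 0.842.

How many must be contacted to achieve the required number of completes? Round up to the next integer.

n = 164

n = [z_{α/2}·√(p₀q₀) + z_β·√(p₁q₁)]² / (p₁ − p₀)²
  = [1.645·√(0.55·0.45) + 0.842·√(0.42·0.58)]² / (-0.13)²
  = [1.645·0.4975 + 0.842·0.4936]² / 0.0169
  = [1.2340]² / 0.0169
  = 90.10
Adjust for 55% response: 90.10 / 0.55 = 163.81.
Round up → n = 164.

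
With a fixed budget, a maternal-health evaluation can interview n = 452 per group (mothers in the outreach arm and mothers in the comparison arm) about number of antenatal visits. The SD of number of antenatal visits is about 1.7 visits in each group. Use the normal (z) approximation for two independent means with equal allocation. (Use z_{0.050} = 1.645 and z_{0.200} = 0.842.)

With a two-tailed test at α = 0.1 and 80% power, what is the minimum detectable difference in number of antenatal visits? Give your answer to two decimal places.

Minimum detectable difference ≈ 0.28 visits

δ = (z_{α/2} + z_β) · √((σ₁²+σ₂²)/n)
  = (1.645 + 0.842) · √(5.78/452)
  = 2.487 · √0.01279
  = 2.487 · 0.1131
  = 0.2812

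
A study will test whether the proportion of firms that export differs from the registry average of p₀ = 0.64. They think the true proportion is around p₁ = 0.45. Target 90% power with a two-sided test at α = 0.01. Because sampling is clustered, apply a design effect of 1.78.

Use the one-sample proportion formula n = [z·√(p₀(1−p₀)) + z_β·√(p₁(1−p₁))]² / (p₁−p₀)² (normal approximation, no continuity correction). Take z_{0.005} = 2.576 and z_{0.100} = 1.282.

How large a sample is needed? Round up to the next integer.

n = [z_{α/2}·√(p₀q₀) + z_β·√(p₁q₁)]² / (p₁ − p₀)²
  = [2.576·√(0.64·0.36) + 1.282·√(0.45·0.55)]² / (-0.19)²
  = [2.576·0.4800 + 1.282·0.4975]² / 0.0361
  = [1.8743]² / 0.0361
  = 97.31
Design effect: 1.78 × 97.31 = 173.21.
Round up → n = 174.

n = 174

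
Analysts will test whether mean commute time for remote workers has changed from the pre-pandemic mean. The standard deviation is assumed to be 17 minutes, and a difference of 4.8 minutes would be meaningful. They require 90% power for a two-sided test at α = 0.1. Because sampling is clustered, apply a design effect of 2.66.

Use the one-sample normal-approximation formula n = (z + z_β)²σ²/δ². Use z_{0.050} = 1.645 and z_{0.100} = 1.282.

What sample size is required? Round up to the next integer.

n = (z_{α/2} + z_β)² · σ² / δ²
  = (1.645 + 1.282)² · 17² / 4.8²
  = 8.5673 · 289 / 23.04
  = 107.46
Design effect: 2.66 × 107.46 = 285.85.
Round up → n = 286.

n = 286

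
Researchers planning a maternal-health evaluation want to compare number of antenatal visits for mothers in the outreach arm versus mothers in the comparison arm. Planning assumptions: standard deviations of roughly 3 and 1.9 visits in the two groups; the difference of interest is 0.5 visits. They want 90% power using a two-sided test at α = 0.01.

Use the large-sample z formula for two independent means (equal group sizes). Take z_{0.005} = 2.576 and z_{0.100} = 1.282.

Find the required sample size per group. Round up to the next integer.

n = 751 per group

n = (z_{α/2} + z_β)² · (σ₁² + σ₂²) / δ²
  = (2.576 + 1.282)² · (3² + 1.9² = 12.61) / 0.5²
  = 14.8842 · 12.61 / 0.25
  = 750.76
Round up → n = 751 per group.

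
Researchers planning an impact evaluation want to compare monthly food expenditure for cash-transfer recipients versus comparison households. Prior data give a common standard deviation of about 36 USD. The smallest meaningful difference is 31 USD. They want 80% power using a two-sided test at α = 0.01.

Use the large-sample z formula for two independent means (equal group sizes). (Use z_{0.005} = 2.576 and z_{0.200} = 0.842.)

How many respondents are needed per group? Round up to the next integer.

n = (z_{α/2} + z_β)² · (σ₁² + σ₂²) / δ²
  = (2.576 + 0.842)² · (2·36² = 2592) / 31²
  = 11.6827 · 2592 / 961
  = 31.51
Round up → n = 32 per group.

n = 32 per group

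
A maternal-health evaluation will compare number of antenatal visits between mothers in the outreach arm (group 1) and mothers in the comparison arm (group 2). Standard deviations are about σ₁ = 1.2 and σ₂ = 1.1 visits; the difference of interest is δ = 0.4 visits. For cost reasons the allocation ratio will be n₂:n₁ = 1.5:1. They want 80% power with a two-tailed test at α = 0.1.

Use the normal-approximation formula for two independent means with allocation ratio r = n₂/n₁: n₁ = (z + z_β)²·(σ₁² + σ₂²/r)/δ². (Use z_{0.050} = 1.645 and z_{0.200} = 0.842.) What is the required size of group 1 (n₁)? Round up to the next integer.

n₁ = (z_{α/2} + z_β)² · (σ₁² + σ₂²/r) / δ²
   = (1.645 + 0.842)² · (1.2² + 1.1²/1.5) / 0.4²
   = 6.1852 · (1.44 + 0.80667) / 0.16
   = 6.1852 · 2.2467 / 0.16
   = 86.85
Round up → n₁ = 87; n₂ = r·n₁ = 1.5 × 87 = 131.

n₁ = 87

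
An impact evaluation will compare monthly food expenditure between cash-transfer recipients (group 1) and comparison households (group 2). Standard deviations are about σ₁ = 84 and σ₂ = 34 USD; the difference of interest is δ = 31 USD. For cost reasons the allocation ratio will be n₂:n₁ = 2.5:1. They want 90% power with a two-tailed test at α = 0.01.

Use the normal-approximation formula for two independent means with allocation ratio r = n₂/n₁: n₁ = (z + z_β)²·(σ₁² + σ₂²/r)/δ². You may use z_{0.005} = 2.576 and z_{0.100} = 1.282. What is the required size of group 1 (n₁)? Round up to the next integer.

n₁ = (z_{α/2} + z_β)² · (σ₁² + σ₂²/r) / δ²
   = (2.576 + 1.282)² · (84² + 34²/2.5) / 31²
   = 14.8842 · (7056 + 462.4) / 961
   = 14.8842 · 7518.4 / 961
   = 116.45
Round up → n₁ = 117; n₂ = r·n₁ = 2.5 × 117 = 293.

n₁ = 117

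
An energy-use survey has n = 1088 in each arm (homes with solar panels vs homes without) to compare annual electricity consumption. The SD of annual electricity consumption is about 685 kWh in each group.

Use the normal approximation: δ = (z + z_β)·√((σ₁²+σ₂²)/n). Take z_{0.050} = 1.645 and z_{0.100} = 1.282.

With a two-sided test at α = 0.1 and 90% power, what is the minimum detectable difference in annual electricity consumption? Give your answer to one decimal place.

δ = (z_{α/2} + z_β) · √((σ₁²+σ₂²)/n)
  = (1.645 + 1.282) · √(938450/1088)
  = 2.927 · √862.546
  = 2.927 · 29.3691
  = 85.9635

Minimum detectable difference ≈ 86.0 kWh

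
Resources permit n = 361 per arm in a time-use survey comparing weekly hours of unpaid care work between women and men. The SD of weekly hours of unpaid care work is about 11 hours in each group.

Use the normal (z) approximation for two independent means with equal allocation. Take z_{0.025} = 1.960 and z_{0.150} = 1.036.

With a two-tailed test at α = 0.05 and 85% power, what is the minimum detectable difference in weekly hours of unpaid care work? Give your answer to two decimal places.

Minimum detectable difference ≈ 2.45 hours

δ = (z_{α/2} + z_β) · √((σ₁²+σ₂²)/n)
  = (1.960 + 1.036) · √(242/361)
  = 2.996 · √0.67036
  = 2.996 · 0.8188
  = 2.4530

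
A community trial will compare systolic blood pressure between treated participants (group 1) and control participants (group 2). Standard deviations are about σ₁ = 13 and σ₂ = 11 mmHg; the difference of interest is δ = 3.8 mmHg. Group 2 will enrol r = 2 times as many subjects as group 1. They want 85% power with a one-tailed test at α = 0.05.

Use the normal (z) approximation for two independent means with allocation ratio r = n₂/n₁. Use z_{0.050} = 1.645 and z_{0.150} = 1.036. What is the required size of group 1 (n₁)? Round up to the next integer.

n₁ = (z_α + z_β)² · (σ₁² + σ₂²/r) / δ²
   = (1.645 + 1.036)² · (13² + 11²/2) / 3.8²
   = 7.1878 · (169 + 60.5) / 14.44
   = 7.1878 · 229.5 / 14.44
   = 114.24
Round up → n₁ = 115; n₂ = r·n₁ = 2 × 115 = 230.

n₁ = 115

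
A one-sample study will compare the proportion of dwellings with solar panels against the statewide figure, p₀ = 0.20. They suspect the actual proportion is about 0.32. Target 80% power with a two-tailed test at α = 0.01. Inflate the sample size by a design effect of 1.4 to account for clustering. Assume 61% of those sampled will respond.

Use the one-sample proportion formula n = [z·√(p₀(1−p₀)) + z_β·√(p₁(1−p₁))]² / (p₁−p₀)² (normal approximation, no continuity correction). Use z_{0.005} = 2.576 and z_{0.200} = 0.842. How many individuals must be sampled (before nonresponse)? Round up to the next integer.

n = [z_{α/2}·√(p₀q₀) + z_β·√(p₁q₁)]² / (p₁ − p₀)²
  = [2.576·√(0.20·0.80) + 0.842·√(0.32·0.68)]² / (0.12)²
  = [2.576·0.4000 + 0.842·0.4665]² / 0.0144
  = [1.4232]² / 0.0144
  = 140.65
Design effect: 1.4 × 140.65 = 196.92.
Adjust for 61% response: 196.92 / 0.61 = 322.81.
Round up → n = 323.

n = 323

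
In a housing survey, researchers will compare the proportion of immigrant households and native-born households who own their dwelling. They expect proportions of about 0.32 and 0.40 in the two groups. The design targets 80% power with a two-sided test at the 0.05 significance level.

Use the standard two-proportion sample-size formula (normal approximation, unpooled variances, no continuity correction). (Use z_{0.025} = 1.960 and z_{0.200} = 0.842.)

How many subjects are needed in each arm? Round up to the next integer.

n = 562 per group

n = (z_{α/2} + z_β)² · [p₁(1−p₁) + p₂(1−p₂)] / (p₁ − p₂)²
  = (1.960 + 0.842)² · (0.32·0.68 + 0.40·0.60) / (-0.08)²
  = (2.802)² · (0.2176 + 0.2400) / 0.0064
  = 7.8512 · 0.4576 / 0.0064
  = 561.36
Round up → n = 562 per group.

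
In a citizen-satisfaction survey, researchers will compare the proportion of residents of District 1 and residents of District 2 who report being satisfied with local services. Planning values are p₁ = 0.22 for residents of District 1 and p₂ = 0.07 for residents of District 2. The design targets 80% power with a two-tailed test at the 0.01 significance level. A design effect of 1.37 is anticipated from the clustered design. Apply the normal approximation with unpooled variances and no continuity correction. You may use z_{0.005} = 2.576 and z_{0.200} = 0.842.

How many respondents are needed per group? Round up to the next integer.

n = 169 per group

n = (z_{α/2} + z_β)² · [p₁(1−p₁) + p₂(1−p₂)] / (p₁ − p₂)²
  = (2.576 + 0.842)² · (0.22·0.78 + 0.07·0.93) / (0.15)²
  = (3.418)² · (0.1716 + 0.0651) / 0.0225
  = 11.6827 · 0.2367 / 0.0225
  = 122.90
Design effect: 1.37 × 122.90 = 168.38.
Round up → n = 169 per group.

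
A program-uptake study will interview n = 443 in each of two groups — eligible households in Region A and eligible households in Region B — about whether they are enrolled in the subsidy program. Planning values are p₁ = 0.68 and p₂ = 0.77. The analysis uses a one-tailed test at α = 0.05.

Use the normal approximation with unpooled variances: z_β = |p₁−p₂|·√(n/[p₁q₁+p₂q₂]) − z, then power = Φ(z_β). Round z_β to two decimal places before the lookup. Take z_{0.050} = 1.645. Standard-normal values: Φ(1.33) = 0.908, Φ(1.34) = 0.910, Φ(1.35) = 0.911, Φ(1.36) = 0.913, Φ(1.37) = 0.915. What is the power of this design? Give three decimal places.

Power ≈ 0.915

z_β = |p₁−p₂|·√(n/[p₁q₁+p₂q₂]) − z_α
    = 0.09 · √(443/0.3947) − 1.645
    = 0.09 · 33.5018 − 1.645
    = 3.0152 − 1.645 = 1.3702 → 1.37
Power = Φ(1.37) = 0.915.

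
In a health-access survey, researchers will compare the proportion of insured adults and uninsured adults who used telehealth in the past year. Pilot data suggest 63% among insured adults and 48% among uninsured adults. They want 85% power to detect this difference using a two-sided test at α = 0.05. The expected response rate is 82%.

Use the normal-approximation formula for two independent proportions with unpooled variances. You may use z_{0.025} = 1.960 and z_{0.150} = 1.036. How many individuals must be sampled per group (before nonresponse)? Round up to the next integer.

n = (z_{α/2} + z_β)² · [p₁(1−p₁) + p₂(1−p₂)] / (p₁ − p₂)²
  = (1.960 + 1.036)² · (0.63·0.37 + 0.48·0.52) / (0.15)²
  = (2.996)² · (0.2331 + 0.2496) / 0.0225
  = 8.9760 · 0.4827 / 0.0225
  = 192.57
Adjust for 82% response: 192.57 / 0.82 = 234.84.
Round up → n = 235 per group.

n = 235 per group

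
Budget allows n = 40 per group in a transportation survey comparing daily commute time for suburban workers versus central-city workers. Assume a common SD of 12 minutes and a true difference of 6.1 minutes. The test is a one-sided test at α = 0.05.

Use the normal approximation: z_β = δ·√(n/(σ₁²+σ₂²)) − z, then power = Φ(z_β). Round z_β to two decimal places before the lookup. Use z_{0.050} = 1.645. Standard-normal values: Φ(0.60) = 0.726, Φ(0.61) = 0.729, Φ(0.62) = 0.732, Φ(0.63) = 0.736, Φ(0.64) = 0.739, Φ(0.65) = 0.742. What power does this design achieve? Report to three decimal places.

Power ≈ 0.736

z_β = δ·√(n/(σ₁²+σ₂²)) − z_α
    = 6.1 · √(40/288) − 1.645
    = 6.1 · 0.37268 − 1.645
    = 2.2733 − 1.645 = 0.6283 → 0.63
Power = Φ(0.63) = 0.736.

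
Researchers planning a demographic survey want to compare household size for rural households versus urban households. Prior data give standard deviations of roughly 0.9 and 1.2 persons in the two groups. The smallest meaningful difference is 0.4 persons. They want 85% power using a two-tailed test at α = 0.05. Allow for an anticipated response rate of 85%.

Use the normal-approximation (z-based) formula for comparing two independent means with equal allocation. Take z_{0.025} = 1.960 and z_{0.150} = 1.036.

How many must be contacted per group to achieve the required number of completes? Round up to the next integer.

n = 149 per group

n = (z_{α/2} + z_β)² · (σ₁² + σ₂²) / δ²
  = (1.960 + 1.036)² · (0.9² + 1.2² = 2.25) / 0.4²
  = 8.9760 · 2.25 / 0.16
  = 126.23
Adjust for 85% response: 126.23 / 0.85 = 148.50.
Round up → n = 149 per group.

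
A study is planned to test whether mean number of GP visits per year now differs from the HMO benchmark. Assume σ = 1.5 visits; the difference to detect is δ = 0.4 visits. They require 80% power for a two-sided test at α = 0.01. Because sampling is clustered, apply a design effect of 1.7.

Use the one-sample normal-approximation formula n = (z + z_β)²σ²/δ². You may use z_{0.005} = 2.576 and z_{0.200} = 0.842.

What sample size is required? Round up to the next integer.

n = (z_{α/2} + z_β)² · σ² / δ²
  = (2.576 + 0.842)² · 1.5² / 0.4²
  = 11.6827 · 2.25 / 0.16
  = 164.29
Design effect: 1.7 × 164.29 = 279.29.
Round up → n = 280.

n = 280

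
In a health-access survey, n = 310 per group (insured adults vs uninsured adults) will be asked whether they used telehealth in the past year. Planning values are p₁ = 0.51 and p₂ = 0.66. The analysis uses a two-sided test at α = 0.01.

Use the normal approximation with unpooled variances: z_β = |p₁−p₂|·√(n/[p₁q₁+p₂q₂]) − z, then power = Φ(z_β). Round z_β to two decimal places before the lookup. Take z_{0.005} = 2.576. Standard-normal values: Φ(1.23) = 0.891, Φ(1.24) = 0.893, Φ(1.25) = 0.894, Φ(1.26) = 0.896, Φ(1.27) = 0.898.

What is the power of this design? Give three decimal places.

z_β = |p₁−p₂|·√(n/[p₁q₁+p₂q₂]) − z_{α/2}
    = 0.15 · √(310/0.4743) − 2.576
    = 0.15 · 25.5655 − 2.576
    = 3.8348 − 2.576 = 1.2588 → 1.26
Power = Φ(1.26) = 0.896.

Power ≈ 0.896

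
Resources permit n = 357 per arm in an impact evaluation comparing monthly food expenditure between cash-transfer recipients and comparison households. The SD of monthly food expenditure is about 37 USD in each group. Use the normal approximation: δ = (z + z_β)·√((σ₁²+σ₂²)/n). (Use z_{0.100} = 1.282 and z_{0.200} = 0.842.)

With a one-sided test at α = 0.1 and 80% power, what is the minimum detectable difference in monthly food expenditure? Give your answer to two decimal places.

δ = (z_α + z_β) · √((σ₁²+σ₂²)/n)
  = (1.282 + 0.842) · √(2738/357)
  = 2.124 · √7.6695
  = 2.124 · 2.7694
  = 5.8822

Minimum detectable difference ≈ 5.88 USD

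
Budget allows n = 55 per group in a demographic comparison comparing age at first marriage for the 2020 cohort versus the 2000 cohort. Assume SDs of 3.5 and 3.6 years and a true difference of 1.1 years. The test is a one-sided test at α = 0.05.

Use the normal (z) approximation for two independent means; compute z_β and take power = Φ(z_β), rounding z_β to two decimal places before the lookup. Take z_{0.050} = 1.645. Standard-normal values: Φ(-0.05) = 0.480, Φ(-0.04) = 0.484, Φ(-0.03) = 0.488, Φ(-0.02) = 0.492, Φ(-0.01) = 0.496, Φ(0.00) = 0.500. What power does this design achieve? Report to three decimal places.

Power ≈ 0.492

z_β = δ·√(n/(σ₁²+σ₂²)) − z_α
    = 1.1 · √(55/25.21) − 1.645
    = 1.1 · 1.47705 − 1.645
    = 1.6248 − 1.645 = -0.0202 → -0.02
Power = Φ(-0.02) = 0.492.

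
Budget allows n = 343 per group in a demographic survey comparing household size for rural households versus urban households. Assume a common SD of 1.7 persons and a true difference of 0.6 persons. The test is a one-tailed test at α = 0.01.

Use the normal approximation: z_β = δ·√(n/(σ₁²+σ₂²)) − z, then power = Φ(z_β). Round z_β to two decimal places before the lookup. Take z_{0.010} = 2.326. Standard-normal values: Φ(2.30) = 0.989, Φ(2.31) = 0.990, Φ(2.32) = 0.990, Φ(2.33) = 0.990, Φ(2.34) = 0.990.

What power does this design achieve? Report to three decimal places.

Power ≈ 0.989

z_β = δ·√(n/(σ₁²+σ₂²)) − z_α
    = 0.6 · √(343/5.78) − 2.326
    = 0.6 · 7.70341 − 2.326
    = 4.6220 − 2.326 = 2.2960 → 2.30
Power = Φ(2.30) = 0.989.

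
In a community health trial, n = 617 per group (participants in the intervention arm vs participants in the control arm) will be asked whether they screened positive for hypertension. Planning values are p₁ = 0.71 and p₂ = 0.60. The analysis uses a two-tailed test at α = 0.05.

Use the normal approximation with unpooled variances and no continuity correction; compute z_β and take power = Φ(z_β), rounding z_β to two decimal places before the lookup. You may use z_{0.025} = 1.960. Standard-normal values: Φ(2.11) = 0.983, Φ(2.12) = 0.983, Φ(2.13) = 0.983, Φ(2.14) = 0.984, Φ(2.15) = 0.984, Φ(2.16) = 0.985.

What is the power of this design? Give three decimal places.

Power ≈ 0.983

z_β = |p₁−p₂|·√(n/[p₁q₁+p₂q₂]) − z_{α/2}
    = 0.11 · √(617/0.4459) − 1.960
    = 0.11 · 37.1984 − 1.960
    = 4.0918 − 1.960 = 2.1318 → 2.13
Power = Φ(2.13) = 0.983.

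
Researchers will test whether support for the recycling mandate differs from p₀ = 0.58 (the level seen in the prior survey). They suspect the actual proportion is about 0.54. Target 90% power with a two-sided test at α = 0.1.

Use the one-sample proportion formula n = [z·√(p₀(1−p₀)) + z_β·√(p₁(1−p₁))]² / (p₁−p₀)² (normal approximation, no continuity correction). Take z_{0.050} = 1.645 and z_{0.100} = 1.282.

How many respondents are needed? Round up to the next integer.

n = [z_{α/2}·√(p₀q₀) + z_β·√(p₁q₁)]² / (p₁ − p₀)²
  = [1.645·√(0.58·0.42) + 1.282·√(0.54·0.46)]² / (-0.04)²
  = [1.645·0.4936 + 1.282·0.4984]² / 0.0016
  = [1.4508]² / 0.0016
  = 1315.60
Round up → n = 1316.

n = 1316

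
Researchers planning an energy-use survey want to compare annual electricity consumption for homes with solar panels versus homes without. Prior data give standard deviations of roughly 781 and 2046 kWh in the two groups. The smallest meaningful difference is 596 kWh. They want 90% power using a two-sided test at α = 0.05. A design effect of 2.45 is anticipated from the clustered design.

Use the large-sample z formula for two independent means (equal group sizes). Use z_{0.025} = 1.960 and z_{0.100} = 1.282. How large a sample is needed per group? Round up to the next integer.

n = 348 per group

n = (z_{α/2} + z_β)² · (σ₁² + σ₂²) / δ²
  = (1.960 + 1.282)² · (781² + 2046² = 4796077) / 596²
  = 10.5106 · 4796077 / 355216
  = 141.91
Design effect: 2.45 × 141.91 = 347.68.
Round up → n = 348 per group.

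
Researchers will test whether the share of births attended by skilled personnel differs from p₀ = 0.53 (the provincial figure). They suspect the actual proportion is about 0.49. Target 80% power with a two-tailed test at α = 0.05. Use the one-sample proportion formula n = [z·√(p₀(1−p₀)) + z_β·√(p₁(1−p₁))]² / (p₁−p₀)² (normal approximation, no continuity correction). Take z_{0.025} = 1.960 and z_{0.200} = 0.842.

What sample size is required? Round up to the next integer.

n = [z_{α/2}·√(p₀q₀) + z_β·√(p₁q₁)]² / (p₁ − p₀)²
  = [1.960·√(0.53·0.47) + 0.842·√(0.49·0.51)]² / (-0.04)²
  = [1.960·0.4991 + 0.842·0.4999]² / 0.0016
  = [1.3992]² / 0.0016
  = 1223.51
Round up → n = 1224.

n = 1224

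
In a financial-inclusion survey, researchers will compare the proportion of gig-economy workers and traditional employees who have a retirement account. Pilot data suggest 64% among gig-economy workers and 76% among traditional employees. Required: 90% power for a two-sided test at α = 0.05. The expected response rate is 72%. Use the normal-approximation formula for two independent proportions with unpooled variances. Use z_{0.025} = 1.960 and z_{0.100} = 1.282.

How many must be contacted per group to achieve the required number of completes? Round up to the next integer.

n = 419 per group

n = (z_{α/2} + z_β)² · [p₁(1−p₁) + p₂(1−p₂)] / (p₁ − p₂)²
  = (1.960 + 1.282)² · (0.64·0.36 + 0.76·0.24) / (-0.12)²
  = (3.242)² · (0.2304 + 0.1824) / 0.0144
  = 10.5106 · 0.4128 / 0.0144
  = 301.30
Adjust for 72% response: 301.30 / 0.72 = 418.48.
Round up → n = 419 per group.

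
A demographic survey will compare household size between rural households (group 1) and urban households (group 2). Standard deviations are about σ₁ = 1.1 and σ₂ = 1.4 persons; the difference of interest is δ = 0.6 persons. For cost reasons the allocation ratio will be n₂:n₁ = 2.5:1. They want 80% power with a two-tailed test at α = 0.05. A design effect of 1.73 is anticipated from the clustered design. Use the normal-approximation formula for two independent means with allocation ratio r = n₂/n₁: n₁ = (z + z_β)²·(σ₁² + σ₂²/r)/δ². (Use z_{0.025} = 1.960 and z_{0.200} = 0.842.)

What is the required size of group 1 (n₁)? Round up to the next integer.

n₁ = (z_{α/2} + z_β)² · (σ₁² + σ₂²/r) / δ²
   = (1.960 + 0.842)² · (1.1² + 1.4²/2.5) / 0.6²
   = 7.8512 · (1.21 + 0.784) / 0.36
   = 7.8512 · 1.994 / 0.36
   = 43.49
Design effect: 1.73 × 43.49 = 75.23.
Round up → n₁ = 76; n₂ = r·n₁ = 2.5 × 76 = 190.

n₁ = 76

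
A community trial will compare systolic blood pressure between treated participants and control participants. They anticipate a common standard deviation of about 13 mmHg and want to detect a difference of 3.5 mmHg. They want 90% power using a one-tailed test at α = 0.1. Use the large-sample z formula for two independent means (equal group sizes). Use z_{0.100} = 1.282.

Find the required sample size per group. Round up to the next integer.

n = 182 per group

n = (z_α + z_β)² · (σ₁² + σ₂²) / δ²
  = (1.282 + 1.282)² · (2·13² = 338) / 3.5²
  = 6.5741 · 338 / 12.25
  = 181.39
Round up → n = 182 per group.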